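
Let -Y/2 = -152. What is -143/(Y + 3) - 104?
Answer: -32071/307 ≈ -104.47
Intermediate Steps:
Y = 304 (Y = -2*(-152) = 304)
-143/(Y + 3) - 104 = -143/(304 + 3) - 104 = -143/307 - 104 = -32071/307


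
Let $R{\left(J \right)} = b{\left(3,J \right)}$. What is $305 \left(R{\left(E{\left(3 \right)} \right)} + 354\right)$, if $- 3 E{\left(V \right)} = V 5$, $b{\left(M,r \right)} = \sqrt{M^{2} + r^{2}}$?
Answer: $107970 + 305 \sqrt{34} \approx 1.0975 \cdot 10^{5}$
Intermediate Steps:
$E{\left(V \right)} = - \frac{5 V}{3}$ ($E{\left(V \right)} = - \frac{V 5}{3} = - \frac{5 V}{3}$)
$R{\left(J \right)} = \sqrt{9 + J^{2}}$ ($R{\left(J \right)} = \sqrt{3^{2} + J^{2}} = \sqrt{9 + J^{2}}$)
$305 \left(R{\left(E{\left(3 \right)} \right)} + 354\right) = 305 \left(\sqrt{9 + \left(\left(- \frac{5}{3}\right) 3\right)^{2}} + 354\right) = 305 \left(\sqrt{9 + \left(-5\right)^{2}} + 354\right) = 305 \left(\sqrt{9 + 25} + 354\right) = 305 \left(\sqrt{34} + 354\right) = 305 \left(354 + \sqrt{34}\right) = 107970 + 305 \sqrt{34}$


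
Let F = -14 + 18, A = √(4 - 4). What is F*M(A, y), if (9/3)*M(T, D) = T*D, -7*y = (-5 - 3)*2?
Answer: 0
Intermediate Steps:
y = 16/7 (y = -(-5 - 3)*2/7 = -(-8)*2/7 = -⅐*(-16) = 16/7 ≈ 2.2857)
A = 0 (A = √0 = 0)
F = 4
M(T, D) = D*T/3 (M(T, D) = (T*D)/3 = (D*T)/3 = D*T/3)
F*M(A, y) = 4*((⅓)*(16/7)*0) = 4*0 = 0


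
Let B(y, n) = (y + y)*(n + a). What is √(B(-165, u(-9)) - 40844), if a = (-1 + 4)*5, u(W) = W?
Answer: 2*I*√10706 ≈ 206.94*I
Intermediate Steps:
a = 15 (a = 3*5 = 15)
B(y, n) = 2*y*(15 + n) (B(y, n) = (y + y)*(n + 15) = (2*y)*(15 + n) = 2*y*(15 + n))
√(B(-165, u(-9)) - 40844) = √(2*(-165)*(15 - 9) - 40844) = √(2*(-165)*6 - 40844) = √(-1980 - 40844) = √(-42824) = 2*I*√10706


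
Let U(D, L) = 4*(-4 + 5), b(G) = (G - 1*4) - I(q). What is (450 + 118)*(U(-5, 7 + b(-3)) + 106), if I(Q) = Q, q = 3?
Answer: 62480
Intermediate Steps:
b(G) = -7 + G (b(G) = (G - 1*4) - 1*3 = (G - 4) - 3 = (-4 + G) - 3 = -7 + G)
U(D, L) = 4 (U(D, L) = 4*1 = 4)
(450 + 118)*(U(-5, 7 + b(-3)) + 106) = (450 + 118)*(4 + 106) = 568*110 = 62480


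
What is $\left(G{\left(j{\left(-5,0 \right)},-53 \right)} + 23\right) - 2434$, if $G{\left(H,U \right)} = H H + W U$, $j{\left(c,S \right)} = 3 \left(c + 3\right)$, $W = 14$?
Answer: $-3117$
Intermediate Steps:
$j{\left(c,S \right)} = 9 + 3 c$ ($j{\left(c,S \right)} = 3 \left(3 + c\right) = 9 + 3 c$)
$G{\left(H,U \right)} = H^{2} + 14 U$ ($G{\left(H,U \right)} = H H + 14 U = H^{2} + 14 U$)
$\left(G{\left(j{\left(-5,0 \right)},-53 \right)} + 23\right) - 2434 = \left(\left(\left(9 + 3 \left(-5\right)\right)^{2} + 14 \left(-53\right)\right) + 23\right) - 2434 = \left(\left(\left(9 - 15\right)^{2} - 742\right) + 23\right) - 2434 = \left(\left(\left(-6\right)^{2} - 742\right) + 23\right) - 2434 = \left(\left(36 - 742\right) + 23\right) - 2434 = \left(-706 + 23\right) - 2434 = -683 - 2434 = -3117$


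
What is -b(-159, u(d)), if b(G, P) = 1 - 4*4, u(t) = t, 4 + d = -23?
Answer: 15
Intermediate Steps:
d = -27 (d = -4 - 23 = -27)
b(G, P) = -15 (b(G, P) = 1 - 16 = -15)
-b(-159, u(d)) = -1*(-15) = 15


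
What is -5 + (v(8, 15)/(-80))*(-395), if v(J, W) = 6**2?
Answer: 691/4 ≈ 172.75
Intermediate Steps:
v(J, W) = 36
-5 + (v(8, 15)/(-80))*(-395) = -5 + (36/(-80))*(-395) = -5 + (36*(-1/80))*(-395) = -5 - 9/20*(-395) = -5 + 711/4 = 691/4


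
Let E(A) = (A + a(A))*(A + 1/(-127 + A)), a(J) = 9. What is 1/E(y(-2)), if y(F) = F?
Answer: -129/1813 ≈ -0.071153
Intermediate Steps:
E(A) = (9 + A)*(A + 1/(-127 + A)) (E(A) = (A + 9)*(A + 1/(-127 + A)) = (9 + A)*(A + 1/(-127 + A)))
1/E(y(-2)) = 1/((9 + (-2)³ - 1142*(-2) - 118*(-2)²)/(-127 - 2)) = 1/((9 - 8 + 2284 - 118*4)/(-129)) = 1/(-(9 - 8 + 2284 - 472)/129) = 1/(-1/129*1813) = 1/(-1813/129) = -129/1813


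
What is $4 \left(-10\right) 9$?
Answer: $-360$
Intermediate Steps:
$4 \left(-10\right) 9 = \left(-40\right) 9 = -360$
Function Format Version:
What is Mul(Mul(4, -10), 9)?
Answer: -360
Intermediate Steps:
Mul(Mul(4, -10), 9) = Mul(-40, 9) = -360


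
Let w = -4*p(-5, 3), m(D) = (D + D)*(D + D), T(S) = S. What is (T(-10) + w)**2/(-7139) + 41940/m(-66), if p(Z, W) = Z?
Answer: 68335/28556 ≈ 2.3930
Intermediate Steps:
m(D) = 4*D**2 (m(D) = (2*D)*(2*D) = 4*D**2)
w = 20 (w = -4*(-5) = 20)
(T(-10) + w)**2/(-7139) + 41940/m(-66) = (-10 + 20)**2/(-7139) + 41940/((4*(-66)**2)) = 10**2*(-1/7139) + 41940/((4*4356)) = 100*(-1/7139) + 41940/17424 = -100/7139 + 41940*(1/17424) = -100/7139 + 1165/484 = 68335/28556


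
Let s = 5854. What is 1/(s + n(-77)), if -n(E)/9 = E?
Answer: 1/6547 ≈ 0.00015274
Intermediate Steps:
n(E) = -9*E
1/(s + n(-77)) = 1/(5854 - 9*(-77)) = 1/(5854 + 693) = 1/6547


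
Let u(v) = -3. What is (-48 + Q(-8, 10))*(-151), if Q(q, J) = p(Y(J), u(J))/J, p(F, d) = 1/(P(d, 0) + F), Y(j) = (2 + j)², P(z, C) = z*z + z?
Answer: 10871849/1500 ≈ 7247.9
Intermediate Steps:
P(z, C) = z + z² (P(z, C) = z² + z = z + z²)
p(F, d) = 1/(F + d*(1 + d)) (p(F, d) = 1/(d*(1 + d) + F) = 1/(F + d*(1 + d)))
Q(q, J) = 1/(J*(6 + (2 + J)²)) (Q(q, J) = 1/(((2 + J)² - 3*(1 - 3))*J) = 1/(((2 + J)² - 3*(-2))*J) = 1/(((2 + J)² + 6)*J) = 1/((6 + (2 + J)²)*J) = 1/(J*(6 + (2 + J)²)))
(-48 + Q(-8, 10))*(-151) = (-48 + 1/(10*(6 + (2 + 10)²)))*(-151) = (-48 + 1/(10*(6 + 12²)))*(-151) = (-48 + 1/(10*(6 + 144)))*(-151) = (-48 + (⅒)/150)*(-151) = (-48 + (⅒)*(1/150))*(-151) = (-48 + 1/1500)*(-151) = -71999/1500*(-151) = 10871849/1500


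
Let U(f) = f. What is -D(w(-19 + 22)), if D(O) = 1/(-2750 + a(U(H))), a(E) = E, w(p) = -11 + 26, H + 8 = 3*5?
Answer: 1/2743 ≈ 0.00036456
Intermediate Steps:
H = 7 (H = -8 + 3*5 = -8 + 15 = 7)
w(p) = 15
D(O) = -1/2743 (D(O) = 1/(-2750 + 7) = 1/(-2743) = -1/2743)
-D(w(-19 + 22)) = -1*(-1/2743) = 1/2743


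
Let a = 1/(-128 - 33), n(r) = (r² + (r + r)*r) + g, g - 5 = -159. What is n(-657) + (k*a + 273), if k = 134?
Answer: 208505492/161 ≈ 1.2951e+6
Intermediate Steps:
g = -154 (g = 5 - 159 = -154)
n(r) = -154 + 3*r² (n(r) = (r² + (r + r)*r) - 154 = (r² + (2*r)*r) - 154 = (r² + 2*r²) - 154 = 3*r² - 154 = -154 + 3*r²)
a = -1/161 (a = 1/(-161) = -1/161 ≈ -0.0062112)
n(-657) + (k*a + 273) = (-154 + 3*(-657)²) + (134*(-1/161) + 273) = (-154 + 3*431649) + (-134/161 + 273) = (-154 + 1294947) + 43819/161 = 1294793 + 43819/161 = 208505492/161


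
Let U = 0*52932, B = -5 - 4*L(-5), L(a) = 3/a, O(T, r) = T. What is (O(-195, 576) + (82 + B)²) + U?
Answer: 152734/25 ≈ 6109.4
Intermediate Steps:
B = -13/5 (B = -5 - 12/(-5) = -5 - 12*(-1)/5 = -5 - 4*(-⅗) = -5 + 12/5 = -13/5 ≈ -2.6000)
U = 0
(O(-195, 576) + (82 + B)²) + U = (-195 + (82 - 13/5)²) + 0 = (-195 + (397/5)²) + 0 = (-195 + 157609/25) + 0 = 152734/25 + 0 = 152734/25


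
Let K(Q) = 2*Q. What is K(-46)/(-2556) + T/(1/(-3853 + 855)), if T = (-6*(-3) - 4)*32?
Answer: -858243433/639 ≈ -1.3431e+6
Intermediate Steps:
T = 448 (T = (18 - 4)*32 = 14*32 = 448)
K(-46)/(-2556) + T/(1/(-3853 + 855)) = (2*(-46))/(-2556) + 448/(1/(-3853 + 855)) = -92*(-1/2556) + 448/(1/(-2998)) = 23/639 + 448/(-1/2998) = 23/639 + 448*(-2998) = 23/639 - 1343104 = -858243433/639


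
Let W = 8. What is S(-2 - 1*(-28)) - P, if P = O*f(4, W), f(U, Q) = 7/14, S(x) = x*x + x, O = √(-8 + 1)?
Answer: 702 - I*√7/2 ≈ 702.0 - 1.3229*I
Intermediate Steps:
O = I*√7 (O = √(-7) = I*√7 ≈ 2.6458*I)
S(x) = x + x² (S(x) = x² + x = x + x²)
f(U, Q) = ½ (f(U, Q) = 7*(1/14) = ½)
P = I*√7/2 (P = (I*√7)*(½) = I*√7/2 ≈ 1.3229*I)
S(-2 - 1*(-28)) - P = (-2 - 1*(-28))*(1 + (-2 - 1*(-28))) - I*√7/2 = (-2 + 28)*(1 + (-2 + 28)) - I*√7/2 = 26*(1 + 26) - I*√7/2 = 26*27 - I*√7/2 = 702 - I*√7/2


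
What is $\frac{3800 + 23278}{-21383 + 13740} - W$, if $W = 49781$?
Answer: $- \frac{380503261}{7643} \approx -49785.0$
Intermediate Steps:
$\frac{3800 + 23278}{-21383 + 13740} - W = \frac{3800 + 23278}{-21383 + 13740} - 49781 = \frac{27078}{-7643} - 49781 = 27078 \left(- \frac{1}{7643}\right) - 49781 = - \frac{27078}{7643} - 49781 = - \frac{380503261}{7643}$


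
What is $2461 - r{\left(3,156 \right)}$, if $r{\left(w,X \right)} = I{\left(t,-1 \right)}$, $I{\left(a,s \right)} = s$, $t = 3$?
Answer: $2462$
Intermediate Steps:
$r{\left(w,X \right)} = -1$
$2461 - r{\left(3,156 \right)} = 2461 - -1 = 2461 + 1 = 2462$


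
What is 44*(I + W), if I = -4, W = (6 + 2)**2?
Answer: 2640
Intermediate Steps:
W = 64 (W = 8**2 = 64)
44*(I + W) = 44*(-4 + 64) = 44*60 = 2640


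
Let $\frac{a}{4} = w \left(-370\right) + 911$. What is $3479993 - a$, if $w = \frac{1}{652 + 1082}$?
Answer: $\frac{3013995323}{867} \approx 3.4763 \cdot 10^{6}$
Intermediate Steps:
$w = \frac{1}{1734} \approx 0.0005767$
$a = \frac{3158608}{867}$ ($a = 4 \left(\frac{1}{1734} \left(-370\right) + 911\right) = 4 \left(- \frac{185}{867} + 911\right) = 4 \cdot \frac{789652}{867} = \frac{3158608}{867} \approx 3643.1$)
$3479993 - a = 3479993 - \frac{3158608}{867} = \frac{3013995323}{867}$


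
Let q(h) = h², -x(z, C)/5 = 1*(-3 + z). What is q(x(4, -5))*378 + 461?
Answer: 9911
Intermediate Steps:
x(z, C) = 15 - 5*z (x(z, C) = -5*(-3 + z) = 15 - 5*z)
q(x(4, -5))*378 + 461 = (15 - 5*4)²*378 + 461 = (15 - 20)²*378 + 461 = (-5)²*378 + 461 = 25*378 + 461 = 9450 + 461 = 9911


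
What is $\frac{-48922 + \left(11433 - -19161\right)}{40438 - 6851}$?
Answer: $- \frac{18328}{33587} \approx -0.54569$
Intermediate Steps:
$\frac{-48922 + \left(11433 - -19161\right)}{40438 - 6851} = \frac{-48922 + \left(11433 + 19161\right)}{33587} = \left(-48922 + 30594\right) \frac{1}{33587} = \left(-18328\right) \frac{1}{33587} = - \frac{18328}{33587}$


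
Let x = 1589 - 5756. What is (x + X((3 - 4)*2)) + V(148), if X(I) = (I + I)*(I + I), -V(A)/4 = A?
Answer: -4743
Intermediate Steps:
V(A) = -4*A
X(I) = 4*I² (X(I) = (2*I)*(2*I) = 4*I²)
x = -4167
(x + X((3 - 4)*2)) + V(148) = (-4167 + 4*((3 - 4)*2)²) - 4*148 = (-4167 + 4*(-1*2)²) - 592 = (-4167 + 4*(-2)²) - 592 = (-4167 + 4*4) - 592 = (-4167 + 16) - 592 = -4151 - 592 = -4743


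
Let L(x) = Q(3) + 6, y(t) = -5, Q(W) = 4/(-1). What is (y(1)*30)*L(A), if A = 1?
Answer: -300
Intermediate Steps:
Q(W) = -4 (Q(W) = 4*(-1) = -4)
L(x) = 2 (L(x) = -4 + 6 = 2)
(y(1)*30)*L(A) = -5*30*2 = -150*2 = -300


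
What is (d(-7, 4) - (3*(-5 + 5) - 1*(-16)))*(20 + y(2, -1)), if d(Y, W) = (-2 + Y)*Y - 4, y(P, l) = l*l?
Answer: 903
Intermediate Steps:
y(P, l) = l**2
d(Y, W) = -4 + Y*(-2 + Y) (d(Y, W) = Y*(-2 + Y) - 4 = -4 + Y*(-2 + Y))
(d(-7, 4) - (3*(-5 + 5) - 1*(-16)))*(20 + y(2, -1)) = ((-4 + (-7)**2 - 2*(-7)) - (3*(-5 + 5) - 1*(-16)))*(20 + (-1)**2) = ((-4 + 49 + 14) - (3*0 + 16))*(20 + 1) = (59 - (0 + 16))*21 = (59 - 1*16)*21 = (59 - 16)*21 = 43*21 = 903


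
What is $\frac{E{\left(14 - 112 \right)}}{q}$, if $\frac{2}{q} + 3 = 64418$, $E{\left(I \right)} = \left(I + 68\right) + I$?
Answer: $-4122560$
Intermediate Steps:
$E{\left(I \right)} = 68 + 2 I$ ($E{\left(I \right)} = \left(68 + I\right) + I = 68 + 2 I$)
$q = \frac{2}{64415}$ ($q = \frac{2}{-3 + 64418} = \frac{2}{64415} \approx 3.1049 \cdot 10^{-5}$)
$\frac{E{\left(14 - 112 \right)}}{q} = \frac{68 + 2 \left(14 - 112\right)}{\frac{2}{64415}} = \left(68 + 2 \left(-98\right)\right) \frac{64415}{2} = \left(68 - 196\right) \frac{64415}{2} = \left(-128\right) \frac{64415}{2} = -4122560$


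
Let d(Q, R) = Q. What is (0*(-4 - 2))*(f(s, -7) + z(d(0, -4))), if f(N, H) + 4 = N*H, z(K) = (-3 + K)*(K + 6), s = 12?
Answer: 0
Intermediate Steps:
z(K) = (-3 + K)*(6 + K)
f(N, H) = -4 + H*N (f(N, H) = -4 + N*H = -4 + H*N)
(0*(-4 - 2))*(f(s, -7) + z(d(0, -4))) = (0*(-4 - 2))*((-4 - 7*12) + (-18 + 0**2 + 3*0)) = (0*(-6))*((-4 - 84) + (-18 + 0 + 0)) = 0*(-88 - 18) = 0*(-106) = 0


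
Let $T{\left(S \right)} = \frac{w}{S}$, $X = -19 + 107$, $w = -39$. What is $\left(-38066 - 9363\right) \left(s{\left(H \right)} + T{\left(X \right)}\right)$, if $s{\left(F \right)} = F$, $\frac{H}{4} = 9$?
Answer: $- \frac{148405341}{88} \approx -1.6864 \cdot 10^{6}$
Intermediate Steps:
$H = 36$ ($H = 4 \cdot 9 = 36$)
$X = 88$
$T{\left(S \right)} = - \frac{39}{S}$
$\left(-38066 - 9363\right) \left(s{\left(H \right)} + T{\left(X \right)}\right) = \left(-38066 - 9363\right) \left(36 - \frac{39}{88}\right) = - 47429 \left(36 - \frac{39}{88}\right) = \left(-47429\right) \frac{3129}{88} = - \frac{148405341}{88}$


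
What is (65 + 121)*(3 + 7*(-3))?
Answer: -3348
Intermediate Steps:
(65 + 121)*(3 + 7*(-3)) = 186*(3 - 21) = 186*(-18) = -3348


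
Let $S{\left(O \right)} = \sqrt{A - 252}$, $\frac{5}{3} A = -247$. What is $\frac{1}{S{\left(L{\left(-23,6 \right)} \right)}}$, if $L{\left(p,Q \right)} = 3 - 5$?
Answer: $- \frac{i \sqrt{10005}}{2001} \approx - 0.049987 i$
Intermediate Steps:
$A = - \frac{741}{5}$ ($A = \frac{3}{5} \left(-247\right) = - \frac{741}{5} \approx -148.2$)
$L{\left(p,Q \right)} = -2$
$S{\left(O \right)} = \frac{i \sqrt{10005}}{5}$ ($S{\left(O \right)} = \sqrt{- \frac{741}{5} - 252} = \sqrt{- \frac{2001}{5}} = \frac{i \sqrt{10005}}{5}$)
$\frac{1}{S{\left(L{\left(-23,6 \right)} \right)}} = \frac{1}{\frac{1}{5} i \sqrt{10005}} = - \frac{i \sqrt{10005}}{2001}$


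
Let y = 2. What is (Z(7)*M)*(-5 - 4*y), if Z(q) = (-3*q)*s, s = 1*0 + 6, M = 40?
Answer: 65520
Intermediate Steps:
s = 6 (s = 0 + 6 = 6)
Z(q) = -18*q (Z(q) = -3*q*6 = -18*q)
(Z(7)*M)*(-5 - 4*y) = (-18*7*40)*(-5 - 4*2) = (-126*40)*(-5 - 8) = -5040*(-13) = 65520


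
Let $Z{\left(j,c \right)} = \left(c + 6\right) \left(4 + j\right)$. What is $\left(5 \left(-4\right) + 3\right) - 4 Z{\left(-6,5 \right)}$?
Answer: $71$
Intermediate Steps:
$Z{\left(j,c \right)} = \left(4 + j\right) \left(6 + c\right)$ ($Z{\left(j,c \right)} = \left(6 + c\right) \left(4 + j\right) = \left(4 + j\right) \left(6 + c\right)$)
$\left(5 \left(-4\right) + 3\right) - 4 Z{\left(-6,5 \right)} = \left(5 \left(-4\right) + 3\right) - 4 \left(24 + 4 \cdot 5 + 6 \left(-6\right) + 5 \left(-6\right)\right) = \left(-20 + 3\right) - 4 \left(24 + 20 - 36 - 30\right) = -17 - -88 = -17 + 88 = 71$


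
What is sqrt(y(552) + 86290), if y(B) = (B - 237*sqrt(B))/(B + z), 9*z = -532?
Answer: sqrt(424511235472 - 4730994*sqrt(138))/2218 ≈ 293.73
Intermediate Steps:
z = -532/9 (z = (1/9)*(-532) = -532/9 ≈ -59.111)
y(B) = (B - 237*sqrt(B))/(-532/9 + B) (y(B) = (B - 237*sqrt(B))/(B - 532/9) = (B - 237*sqrt(B))/(-532/9 + B))
sqrt(y(552) + 86290) = sqrt(9*(552 - 474*sqrt(138))/(-532 + 9*552) + 86290) = sqrt(9*(552 - 474*sqrt(138))/(-532 + 4968) + 86290) = sqrt(9*(552 - 474*sqrt(138))/4436 + 86290) = sqrt(9*(1/4436)*(552 - 474*sqrt(138)) + 86290) = sqrt((1242/1109 - 2133*sqrt(138)/2218) + 86290) = sqrt(95696852/1109 - 2133*sqrt(138)/2218)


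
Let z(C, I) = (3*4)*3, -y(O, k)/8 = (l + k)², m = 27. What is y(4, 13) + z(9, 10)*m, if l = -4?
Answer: 324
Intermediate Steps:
y(O, k) = -8*(-4 + k)²
z(C, I) = 36 (z(C, I) = 12*3 = 36)
y(4, 13) + z(9, 10)*m = -8*(-4 + 13)² + 36*27 = -8*9² + 972 = -8*81 + 972 = -648 + 972 = 324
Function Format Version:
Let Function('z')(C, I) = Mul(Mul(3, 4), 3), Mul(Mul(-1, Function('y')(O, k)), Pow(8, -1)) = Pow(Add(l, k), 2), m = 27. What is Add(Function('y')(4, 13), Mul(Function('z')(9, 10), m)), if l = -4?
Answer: 324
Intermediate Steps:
Function('y')(O, k) = Mul(-8, Pow(Add(-4, k), 2))
Function('z')(C, I) = 36 (Function('z')(C, I) = Mul(12, 3) = 36)
Add(Function('y')(4, 13), Mul(Function('z')(9, 10), m)) = Add(Mul(-8, Pow(Add(-4, 13), 2)), Mul(36, 27)) = Add(Mul(-8, Pow(9, 2)), 972) = Add(Mul(-8, 81), 972) = Add(-648, 972) = 324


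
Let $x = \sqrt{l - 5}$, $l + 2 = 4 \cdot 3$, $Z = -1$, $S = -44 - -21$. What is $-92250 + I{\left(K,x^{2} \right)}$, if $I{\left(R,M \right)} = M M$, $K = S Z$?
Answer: $-92225$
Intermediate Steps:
$S = -23$ ($S = -44 + 21 = -23$)
$l = 10$ ($l = -2 + 4 \cdot 3 = -2 + 12 = 10$)
$x = \sqrt{5}$ ($x = \sqrt{10 - 5} = \sqrt{5} \approx 2.2361$)
$K = 23$ ($K = \left(-23\right) \left(-1\right) = 23$)
$I{\left(R,M \right)} = M^{2}$
$-92250 + I{\left(K,x^{2} \right)} = -92250 + \left(\left(\sqrt{5}\right)^{2}\right)^{2} = -92250 + 5^{2} = -92250 + 25 = -92225$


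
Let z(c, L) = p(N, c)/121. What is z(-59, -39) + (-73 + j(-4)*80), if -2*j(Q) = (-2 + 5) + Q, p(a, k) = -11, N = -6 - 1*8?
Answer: -364/11 ≈ -33.091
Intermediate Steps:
N = -14 (N = -6 - 8 = -14)
j(Q) = -3/2 - Q/2 (j(Q) = -((-2 + 5) + Q)/2 = -(3 + Q)/2 = -3/2 - Q/2)
z(c, L) = -1/11 (z(c, L) = -11/121 = -11*1/121 = -1/11)
z(-59, -39) + (-73 + j(-4)*80) = -1/11 + (-73 + (-3/2 - ½*(-4))*80) = -1/11 + (-73 + (-3/2 + 2)*80) = -1/11 + (-73 + (½)*80) = -1/11 + (-73 + 40) = -1/11 - 33 = -364/11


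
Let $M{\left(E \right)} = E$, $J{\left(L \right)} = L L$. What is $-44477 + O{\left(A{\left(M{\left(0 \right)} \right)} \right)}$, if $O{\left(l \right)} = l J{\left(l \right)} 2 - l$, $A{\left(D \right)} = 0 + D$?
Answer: $-44477$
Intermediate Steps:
$J{\left(L \right)} = L^{2}$
$A{\left(D \right)} = D$
$O{\left(l \right)} = - l + 2 l^{3}$ ($O{\left(l \right)} = l l^{2} \cdot 2 - l = l^{3} \cdot 2 - l = 2 l^{3} - l = - l + 2 l^{3}$)
$-44477 + O{\left(A{\left(M{\left(0 \right)} \right)} \right)} = -44477 + \left(\left(-1\right) 0 + 2 \cdot 0^{3}\right) = -44477 + \left(0 + 2 \cdot 0\right) = -44477 + \left(0 + 0\right) = -44477 + 0 = -44477$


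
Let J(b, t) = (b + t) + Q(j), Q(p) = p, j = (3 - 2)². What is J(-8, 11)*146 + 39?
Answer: 623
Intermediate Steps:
j = 1 (j = 1² = 1)
J(b, t) = 1 + b + t (J(b, t) = (b + t) + 1 = 1 + b + t)
J(-8, 11)*146 + 39 = (1 - 8 + 11)*146 + 39 = 4*146 + 39 = 584 + 39 = 623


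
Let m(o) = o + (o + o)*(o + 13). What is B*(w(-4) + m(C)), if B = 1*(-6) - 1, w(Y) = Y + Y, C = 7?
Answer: -1953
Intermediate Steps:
w(Y) = 2*Y
B = -7 (B = -6 - 1 = -7)
m(o) = o + 2*o*(13 + o) (m(o) = o + (2*o)*(13 + o) = o + 2*o*(13 + o))
B*(w(-4) + m(C)) = -7*(2*(-4) + 7*(27 + 2*7)) = -7*(-8 + 7*(27 + 14)) = -7*(-8 + 7*41) = -7*(-8 + 287) = -7*279 = -1953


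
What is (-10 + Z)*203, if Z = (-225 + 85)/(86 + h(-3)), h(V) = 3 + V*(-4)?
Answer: -233450/101 ≈ -2311.4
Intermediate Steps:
h(V) = 3 - 4*V
Z = -140/101 (Z = (-225 + 85)/(86 + (3 - 4*(-3))) = -140/(86 + (3 + 12)) = -140/(86 + 15) = -140/101 ≈ -1.3861)
(-10 + Z)*203 = (-10 - 140/101)*203 = -1150/101*203 = -233450/101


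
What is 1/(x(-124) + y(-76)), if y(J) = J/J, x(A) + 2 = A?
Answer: -1/125 ≈ -0.0080000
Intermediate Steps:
x(A) = -2 + A
y(J) = 1
1/(x(-124) + y(-76)) = 1/((-2 - 124) + 1) = 1/(-126 + 1) = 1/(-125) = -1/125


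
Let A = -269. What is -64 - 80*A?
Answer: 21456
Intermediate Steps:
-64 - 80*A = -64 - 80*(-269) = -64 + 21520 = 21456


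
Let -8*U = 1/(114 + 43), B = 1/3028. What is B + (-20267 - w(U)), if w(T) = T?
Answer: -19269700393/950792 ≈ -20267.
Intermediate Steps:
B = 1/3028 ≈ 0.00033025
U = -1/1256 (U = -1/(8*(114 + 43)) = -⅛/157 = -⅛*1/157 = -1/1256 ≈ -0.00079618)
B + (-20267 - w(U)) = 1/3028 + (-20267 - 1*(-1/1256)) = 1/3028 + (-20267 + 1/1256) = 1/3028 - 25455351/1256 = -19269700393/950792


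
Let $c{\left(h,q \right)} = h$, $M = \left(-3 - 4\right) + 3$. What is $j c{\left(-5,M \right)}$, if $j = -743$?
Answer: $3715$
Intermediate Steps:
$M = -4$ ($M = -7 + 3 = -4$)
$j c{\left(-5,M \right)} = \left(-743\right) \left(-5\right) = 3715$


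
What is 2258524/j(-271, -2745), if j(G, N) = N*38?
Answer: -1129262/52155 ≈ -21.652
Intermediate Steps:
j(G, N) = 38*N
2258524/j(-271, -2745) = 2258524/((38*(-2745))) = 2258524/(-104310) = 2258524*(-1/104310) = -1129262/52155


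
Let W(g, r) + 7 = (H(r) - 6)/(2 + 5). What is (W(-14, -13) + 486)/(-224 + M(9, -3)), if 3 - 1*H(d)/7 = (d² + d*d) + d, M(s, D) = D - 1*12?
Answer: -1093/1673 ≈ -0.65332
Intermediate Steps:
M(s, D) = -12 + D (M(s, D) = D - 12 = -12 + D)
H(d) = 21 - 14*d² - 7*d (H(d) = 21 - 7*((d² + d*d) + d) = 21 - 7*((d² + d²) + d) = 21 - 7*(2*d² + d) = 21 - 7*(d + 2*d²) = 21 + (-14*d² - 7*d) = 21 - 14*d² - 7*d)
W(g, r) = -34/7 - r - 2*r² (W(g, r) = -7 + ((21 - 14*r² - 7*r) - 6)/(2 + 5) = -7 + (15 - 14*r² - 7*r)/7 = -7 + (15 - 14*r² - 7*r)*(⅐) = -7 + (15/7 - r - 2*r²) = -34/7 - r - 2*r²)
(W(-14, -13) + 486)/(-224 + M(9, -3)) = ((-34/7 - 1*(-13) - 2*(-13)²) + 486)/(-224 + (-12 - 3)) = ((-34/7 + 13 - 2*169) + 486)/(-224 - 15) = ((-34/7 + 13 - 338) + 486)/(-239) = (-2309/7 + 486)*(-1/239) = (1093/7)*(-1/239) = -1093/1673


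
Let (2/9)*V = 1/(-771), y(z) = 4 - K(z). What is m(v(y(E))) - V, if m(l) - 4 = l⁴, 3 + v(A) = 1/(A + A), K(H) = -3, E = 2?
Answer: 765769849/9872912 ≈ 77.563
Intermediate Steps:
y(z) = 7 (y(z) = 4 - 1*(-3) = 4 + 3 = 7)
V = -3/514 (V = (9/2)/(-771) = (9/2)*(-1/771) = -3/514 ≈ -0.0058366)
v(A) = -3 + 1/(2*A) (v(A) = -3 + 1/(A + A) = -3 + 1/(2*A))
m(l) = 4 + l⁴
m(v(y(E))) - V = (4 + (-3 + (½)/7)⁴) - 1*(-3/514) = (4 + (-3 + (½)*(⅐))⁴) + 3/514 = (4 + (-3 + 1/14)⁴) + 3/514 = (4 + (-41/14)⁴) + 3/514 = (4 + 2825761/38416) + 3/514 = 2979425/38416 + 3/514 = 765769849/9872912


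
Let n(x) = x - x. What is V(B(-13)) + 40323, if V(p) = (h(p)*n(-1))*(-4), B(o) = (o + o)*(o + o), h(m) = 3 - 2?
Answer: 40323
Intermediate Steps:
h(m) = 1
n(x) = 0
B(o) = 4*o² (B(o) = (2*o)*(2*o) = 4*o²)
V(p) = 0 (V(p) = (1*0)*(-4) = 0*(-4) = 0)
V(B(-13)) + 40323 = 0 + 40323 = 40323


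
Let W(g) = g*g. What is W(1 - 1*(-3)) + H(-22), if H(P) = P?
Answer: -6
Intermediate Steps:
W(g) = g**2
W(1 - 1*(-3)) + H(-22) = (1 - 1*(-3))**2 - 22 = (1 + 3)**2 - 22 = 4**2 - 22 = 16 - 22 = -6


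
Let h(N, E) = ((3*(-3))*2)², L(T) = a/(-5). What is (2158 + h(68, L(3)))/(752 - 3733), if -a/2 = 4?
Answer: -2482/2981 ≈ -0.83261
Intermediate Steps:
a = -8 (a = -2*4 = -8)
L(T) = 8/5 (L(T) = -8/(-5) = -8*(-⅕) = 8/5)
h(N, E) = 324 (h(N, E) = (-9*2)² = (-18)² = 324)
(2158 + h(68, L(3)))/(752 - 3733) = (2158 + 324)/(752 - 3733) = 2482/(-2981) = 2482*(-1/2981) = -2482/2981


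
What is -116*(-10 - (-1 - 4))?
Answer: 580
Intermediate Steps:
-116*(-10 - (-1 - 4)) = -116*(-10 - 1*(-5)) = -116*(-10 + 5) = -116*(-5) = 580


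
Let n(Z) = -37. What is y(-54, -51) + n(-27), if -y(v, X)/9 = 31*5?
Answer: -1432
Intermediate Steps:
y(v, X) = -1395 (y(v, X) = -279*5 = -9*155 = -1395)
y(-54, -51) + n(-27) = -1395 - 37 = -1432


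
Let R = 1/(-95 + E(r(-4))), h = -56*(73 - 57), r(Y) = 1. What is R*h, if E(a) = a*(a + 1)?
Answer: 896/93 ≈ 9.6344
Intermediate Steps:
h = -896 (h = -56*16 = -896)
E(a) = a*(1 + a)
R = -1/93 (R = 1/(-95 + 1*(1 + 1)) = 1/(-95 + 1*2) = 1/(-95 + 2) = 1/(-93) = -1/93 ≈ -0.010753)
R*h = -1/93*(-896) = 896/93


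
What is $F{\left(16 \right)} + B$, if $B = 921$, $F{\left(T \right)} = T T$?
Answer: $1177$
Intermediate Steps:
$F{\left(T \right)} = T^{2}$
$F{\left(16 \right)} + B = 16^{2} + 921 = 256 + 921 = 1177$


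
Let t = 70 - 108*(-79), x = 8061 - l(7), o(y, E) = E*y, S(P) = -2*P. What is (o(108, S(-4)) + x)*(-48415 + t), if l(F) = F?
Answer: -355052334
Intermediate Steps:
x = 8054 (x = 8061 - 1*7 = 8061 - 7 = 8054)
t = 8602 (t = 70 + 8532 = 8602)
(o(108, S(-4)) + x)*(-48415 + t) = (-2*(-4)*108 + 8054)*(-48415 + 8602) = (8*108 + 8054)*(-39813) = (864 + 8054)*(-39813) = 8918*(-39813) = -355052334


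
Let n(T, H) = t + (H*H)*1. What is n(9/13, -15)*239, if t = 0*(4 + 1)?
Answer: 53775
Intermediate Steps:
t = 0 (t = 0*5 = 0)
n(T, H) = H**2 (n(T, H) = 0 + (H*H)*1 = 0 + H**2*1 = 0 + H**2 = H**2)
n(9/13, -15)*239 = (-15)**2*239 = 225*239 = 53775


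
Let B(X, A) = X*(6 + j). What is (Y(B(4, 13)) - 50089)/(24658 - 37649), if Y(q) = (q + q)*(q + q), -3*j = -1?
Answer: 427697/116919 ≈ 3.6581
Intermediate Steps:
j = ⅓ (j = -⅓*(-1) = ⅓ ≈ 0.33333)
B(X, A) = 19*X/3 (B(X, A) = X*(6 + ⅓) = X*(19/3) = 19*X/3)
Y(q) = 4*q² (Y(q) = (2*q)*(2*q) = 4*q²)
(Y(B(4, 13)) - 50089)/(24658 - 37649) = (4*((19/3)*4)² - 50089)/(24658 - 37649) = (4*(76/3)² - 50089)/(-12991) = (4*(5776/9) - 50089)*(-1/12991) = (23104/9 - 50089)*(-1/12991) = -427697/9*(-1/12991) = 427697/116919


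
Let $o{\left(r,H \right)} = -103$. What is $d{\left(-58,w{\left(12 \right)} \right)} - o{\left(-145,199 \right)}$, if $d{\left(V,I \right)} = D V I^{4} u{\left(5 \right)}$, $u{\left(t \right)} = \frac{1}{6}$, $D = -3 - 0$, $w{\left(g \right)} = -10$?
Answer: $290103$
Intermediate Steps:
$D = -3$ ($D = -3 + 0 = -3$)
$u{\left(t \right)} = \frac{1}{6}$
$d{\left(V,I \right)} = - \frac{V I^{4}}{2}$ ($d{\left(V,I \right)} = - 3 V I^{4} \cdot \frac{1}{6} = - \frac{V I^{4}}{2}$)
$d{\left(-58,w{\left(12 \right)} \right)} - o{\left(-145,199 \right)} = \left(- \frac{1}{2}\right) \left(-58\right) \left(-10\right)^{4} - -103 = \left(- \frac{1}{2}\right) \left(-58\right) 10000 + 103 = 290000 + 103 = 290103$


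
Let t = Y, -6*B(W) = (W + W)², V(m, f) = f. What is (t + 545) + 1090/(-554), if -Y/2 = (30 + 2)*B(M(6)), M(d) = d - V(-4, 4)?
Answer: 593084/831 ≈ 713.70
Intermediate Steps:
M(d) = -4 + d (M(d) = d - 1*4 = d - 4 = -4 + d)
B(W) = -2*W²/3 (B(W) = -(W + W)²/6 = -4*W²/6 = -2*W²/3)
Y = 512/3 (Y = -2*(30 + 2)*(-2*(-4 + 6)²/3) = -64*(-⅔*2²) = -64*(-⅔*4) = -64*(-8)/3 = -2*(-256/3) = 512/3 ≈ 170.67)
t = 512/3 ≈ 170.67
(t + 545) + 1090/(-554) = (512/3 + 545) + 1090/(-554) = 2147/3 + 1090*(-1/554) = 2147/3 - 545/277 = 593084/831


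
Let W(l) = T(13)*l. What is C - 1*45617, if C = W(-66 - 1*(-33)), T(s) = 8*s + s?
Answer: -49478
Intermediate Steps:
T(s) = 9*s
W(l) = 117*l (W(l) = (9*13)*l = 117*l)
C = -3861 (C = 117*(-66 - 1*(-33)) = 117*(-66 + 33) = 117*(-33) = -3861)
C - 1*45617 = -3861 - 1*45617 = -3861 - 45617 = -49478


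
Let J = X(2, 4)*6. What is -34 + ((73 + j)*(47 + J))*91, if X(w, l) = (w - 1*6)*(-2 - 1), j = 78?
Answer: 1635145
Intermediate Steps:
X(w, l) = 18 - 3*w (X(w, l) = (w - 6)*(-3) = (-6 + w)*(-3) = 18 - 3*w)
J = 72 (J = (18 - 3*2)*6 = (18 - 6)*6 = 12*6 = 72)
-34 + ((73 + j)*(47 + J))*91 = -34 + ((73 + 78)*(47 + 72))*91 = -34 + (151*119)*91 = -34 + 17969*91 = -34 + 1635179 = 1635145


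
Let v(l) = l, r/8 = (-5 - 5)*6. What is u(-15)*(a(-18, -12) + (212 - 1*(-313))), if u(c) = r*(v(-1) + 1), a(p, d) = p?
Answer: 0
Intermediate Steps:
r = -480 (r = 8*((-5 - 5)*6) = 8*(-10*6) = 8*(-60) = -480)
u(c) = 0 (u(c) = -480*(-1 + 1) = -480*0 = 0)
u(-15)*(a(-18, -12) + (212 - 1*(-313))) = 0*(-18 + (212 - 1*(-313))) = 0*(-18 + (212 + 313)) = 0*(-18 + 525) = 0*507 = 0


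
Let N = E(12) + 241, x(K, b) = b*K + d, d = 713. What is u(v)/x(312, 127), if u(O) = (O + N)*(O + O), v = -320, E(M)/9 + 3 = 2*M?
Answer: -6400/3667 ≈ -1.7453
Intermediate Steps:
x(K, b) = 713 + K*b (x(K, b) = b*K + 713 = K*b + 713 = 713 + K*b)
E(M) = -27 + 18*M (E(M) = -27 + 9*(2*M) = -27 + 18*M)
N = 430 (N = (-27 + 18*12) + 241 = (-27 + 216) + 241 = 189 + 241 = 430)
u(O) = 2*O*(430 + O) (u(O) = (O + 430)*(O + O) = (430 + O)*(2*O) = 2*O*(430 + O))
u(v)/x(312, 127) = (2*(-320)*(430 - 320))/(713 + 312*127) = (2*(-320)*110)/(713 + 39624) = -70400/40337 = -70400*1/40337 = -6400/3667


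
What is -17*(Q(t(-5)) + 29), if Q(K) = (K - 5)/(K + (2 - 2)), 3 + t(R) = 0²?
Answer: -1615/3 ≈ -538.33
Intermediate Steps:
t(R) = -3 (t(R) = -3 + 0² = -3 + 0 = -3)
Q(K) = (-5 + K)/K (Q(K) = (-5 + K)/(K + 0) = (-5 + K)/K)
-17*(Q(t(-5)) + 29) = -17*((-5 - 3)/(-3) + 29) = -17*(-⅓*(-8) + 29) = -17*(8/3 + 29) = -17*95/3 = -1615/3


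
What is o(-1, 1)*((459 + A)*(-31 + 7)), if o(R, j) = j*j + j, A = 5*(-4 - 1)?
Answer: -20832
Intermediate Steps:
A = -25 (A = 5*(-5) = -25)
o(R, j) = j + j² (o(R, j) = j² + j = j + j²)
o(-1, 1)*((459 + A)*(-31 + 7)) = (1*(1 + 1))*((459 - 25)*(-31 + 7)) = (1*2)*(434*(-24)) = 2*(-10416) = -20832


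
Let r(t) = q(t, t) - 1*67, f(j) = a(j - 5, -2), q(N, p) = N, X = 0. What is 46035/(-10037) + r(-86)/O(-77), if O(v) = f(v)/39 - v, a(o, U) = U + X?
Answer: -198041814/30121037 ≈ -6.5749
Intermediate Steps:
a(o, U) = U (a(o, U) = U + 0 = U)
f(j) = -2
r(t) = -67 + t (r(t) = t - 1*67 = t - 67 = -67 + t)
O(v) = -2/39 - v
46035/(-10037) + r(-86)/O(-77) = 46035/(-10037) + (-67 - 86)/(-2/39 - 1*(-77)) = 46035*(-1/10037) - 153/(-2/39 + 77) = -46035/10037 - 153/3001/39 = -46035/10037 - 153*39/3001 = -46035/10037 - 5967/3001 = -198041814/30121037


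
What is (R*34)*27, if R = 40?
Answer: 36720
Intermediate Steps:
(R*34)*27 = (40*34)*27 = 1360*27 = 36720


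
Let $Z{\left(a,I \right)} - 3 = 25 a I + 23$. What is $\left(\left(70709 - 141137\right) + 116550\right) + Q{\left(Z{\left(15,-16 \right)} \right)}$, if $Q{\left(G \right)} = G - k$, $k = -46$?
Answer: $40194$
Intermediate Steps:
$Z{\left(a,I \right)} = 26 + 25 I a$ ($Z{\left(a,I \right)} = 3 + \left(25 a I + 23\right) = 3 + \left(25 I a + 23\right) = 3 + \left(23 + 25 I a\right) = 26 + 25 I a$)
$Q{\left(G \right)} = 46 + G$ ($Q{\left(G \right)} = G - -46 = G + 46 = 46 + G$)
$\left(\left(70709 - 141137\right) + 116550\right) + Q{\left(Z{\left(15,-16 \right)} \right)} = \left(\left(70709 - 141137\right) + 116550\right) + \left(46 + \left(26 + 25 \left(-16\right) 15\right)\right) = \left(-70428 + 116550\right) + \left(46 + \left(26 - 6000\right)\right) = 46122 + \left(46 - 5974\right) = 46122 - 5928 = 40194$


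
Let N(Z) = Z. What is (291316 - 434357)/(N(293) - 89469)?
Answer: 143041/89176 ≈ 1.6040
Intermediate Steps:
(291316 - 434357)/(N(293) - 89469) = (291316 - 434357)/(293 - 89469) = -143041/(-89176) = -143041*(-1/89176) = 143041/89176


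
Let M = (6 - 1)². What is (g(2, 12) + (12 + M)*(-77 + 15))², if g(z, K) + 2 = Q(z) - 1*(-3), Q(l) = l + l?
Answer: 5239521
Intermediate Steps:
Q(l) = 2*l
g(z, K) = 1 + 2*z (g(z, K) = -2 + (2*z - 1*(-3)) = -2 + (2*z + 3) = -2 + (3 + 2*z) = 1 + 2*z)
M = 25 (M = 5² = 25)
(g(2, 12) + (12 + M)*(-77 + 15))² = ((1 + 2*2) + (12 + 25)*(-77 + 15))² = ((1 + 4) + 37*(-62))² = (5 - 2294)² = (-2289)² = 5239521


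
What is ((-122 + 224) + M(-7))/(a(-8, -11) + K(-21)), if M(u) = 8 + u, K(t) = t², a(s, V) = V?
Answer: 103/430 ≈ 0.23953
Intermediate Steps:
((-122 + 224) + M(-7))/(a(-8, -11) + K(-21)) = ((-122 + 224) + (8 - 7))/(-11 + (-21)²) = (102 + 1)/(-11 + 441) = 103/430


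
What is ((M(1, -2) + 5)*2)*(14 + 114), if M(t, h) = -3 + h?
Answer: 0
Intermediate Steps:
((M(1, -2) + 5)*2)*(14 + 114) = (((-3 - 2) + 5)*2)*(14 + 114) = ((-5 + 5)*2)*128 = (0*2)*128 = 0*128 = 0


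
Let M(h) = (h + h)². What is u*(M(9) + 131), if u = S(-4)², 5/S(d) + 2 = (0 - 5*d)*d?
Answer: 11375/6724 ≈ 1.6917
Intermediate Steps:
S(d) = 5/(-2 - 5*d²) (S(d) = 5/(-2 + (0 - 5*d)*d) = 5/(-2 + (-5*d)*d) = 5/(-2 - 5*d²))
M(h) = 4*h² (M(h) = (2*h)² = 4*h²)
u = 25/6724 (u = (-5/(2 + 5*(-4)²))² = (-5/(2 + 5*16))² = (-5/(2 + 80))² = (-5/82)² = 25/6724 ≈ 0.0037180)
u*(M(9) + 131) = 25*(4*9² + 131)/6724 = 25*(4*81 + 131)/6724 = 25*(324 + 131)/6724 = (25/6724)*455 = 11375/6724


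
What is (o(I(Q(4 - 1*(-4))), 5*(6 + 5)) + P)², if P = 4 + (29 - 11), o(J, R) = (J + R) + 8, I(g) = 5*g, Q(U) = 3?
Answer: 10000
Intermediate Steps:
o(J, R) = 8 + J + R
P = 22 (P = 4 + 18 = 22)
(o(I(Q(4 - 1*(-4))), 5*(6 + 5)) + P)² = ((8 + 5*3 + 5*(6 + 5)) + 22)² = ((8 + 15 + 5*11) + 22)² = ((8 + 15 + 55) + 22)² = (78 + 22)² = 100² = 10000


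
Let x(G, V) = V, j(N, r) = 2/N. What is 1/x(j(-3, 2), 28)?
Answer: 1/28 ≈ 0.035714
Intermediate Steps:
1/x(j(-3, 2), 28) = 1/28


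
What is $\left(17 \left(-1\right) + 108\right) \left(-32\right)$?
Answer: $-2912$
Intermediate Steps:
$\left(17 \left(-1\right) + 108\right) \left(-32\right) = \left(-17 + 108\right) \left(-32\right) = 91 \left(-32\right) = -2912$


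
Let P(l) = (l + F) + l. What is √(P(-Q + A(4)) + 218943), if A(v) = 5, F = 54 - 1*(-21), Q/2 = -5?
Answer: 2*√54762 ≈ 468.03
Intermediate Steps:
Q = -10 (Q = 2*(-5) = -10)
F = 75 (F = 54 + 21 = 75)
P(l) = 75 + 2*l (P(l) = (l + 75) + l = (75 + l) + l = 75 + 2*l)
√(P(-Q + A(4)) + 218943) = √((75 + 2*(-1*(-10) + 5)) + 218943) = √((75 + 2*(10 + 5)) + 218943) = √((75 + 2*15) + 218943) = √((75 + 30) + 218943) = √(105 + 218943) = √219048 = 2*√54762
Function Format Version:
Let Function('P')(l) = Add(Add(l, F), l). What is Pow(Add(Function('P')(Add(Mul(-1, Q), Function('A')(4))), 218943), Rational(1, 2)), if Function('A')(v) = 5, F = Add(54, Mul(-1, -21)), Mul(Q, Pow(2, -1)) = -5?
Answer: Mul(2, Pow(54762, Rational(1, 2))) ≈ 468.03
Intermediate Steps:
Q = -10 (Q = Mul(2, -5) = -10)
F = 75 (F = Add(54, 21) = 75)
Function('P')(l) = Add(75, Mul(2, l)) (Function('P')(l) = Add(Add(l, 75), l) = Add(Add(75, l), l) = Add(75, Mul(2, l)))
Pow(Add(Function('P')(Add(Mul(-1, Q), Function('A')(4))), 218943), Rational(1, 2)) = Pow(Add(Add(75, Mul(2, Add(Mul(-1, -10), 5))), 218943), Rational(1, 2)) = Pow(Add(Add(75, Mul(2, Add(10, 5))), 218943), Rational(1, 2)) = Pow(Add(Add(75, Mul(2, 15)), 218943), Rational(1, 2)) = Pow(Add(Add(75, 30), 218943), Rational(1, 2)) = Pow(Add(105, 218943), Rational(1, 2)) = Pow(219048, Rational(1, 2)) = Mul(2, Pow(54762, Rational(1, 2)))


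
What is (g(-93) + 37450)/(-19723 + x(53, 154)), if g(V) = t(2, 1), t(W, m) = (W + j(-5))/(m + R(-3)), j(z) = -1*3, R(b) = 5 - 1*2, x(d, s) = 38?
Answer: -149799/78740 ≈ -1.9025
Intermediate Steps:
R(b) = 3 (R(b) = 5 - 2 = 3)
j(z) = -3
t(W, m) = (-3 + W)/(3 + m) (t(W, m) = (W - 3)/(m + 3) = (-3 + W)/(3 + m))
g(V) = -¼ (g(V) = (-3 + 2)/(3 + 1) = -1/4 = (¼)*(-1) = -¼)
(g(-93) + 37450)/(-19723 + x(53, 154)) = (-¼ + 37450)/(-19723 + 38) = (149799/4)/(-19685) = (149799/4)*(-1/19685) = -149799/78740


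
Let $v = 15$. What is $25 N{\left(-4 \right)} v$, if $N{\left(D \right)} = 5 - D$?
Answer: $3375$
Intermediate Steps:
$25 N{\left(-4 \right)} v = 25 \left(5 - -4\right) 15 = 25 \left(5 + 4\right) 15 = 25 \cdot 9 \cdot 15 = 225 \cdot 15 = 3375$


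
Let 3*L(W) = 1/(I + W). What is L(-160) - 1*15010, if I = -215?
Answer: -16886251/1125 ≈ -15010.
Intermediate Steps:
L(W) = 1/(3*(-215 + W))
L(-160) - 1*15010 = 1/(3*(-215 - 160)) - 1*15010 = (⅓)/(-375) - 15010 = (⅓)*(-1/375) - 15010 = -1/1125 - 15010 = -16886251/1125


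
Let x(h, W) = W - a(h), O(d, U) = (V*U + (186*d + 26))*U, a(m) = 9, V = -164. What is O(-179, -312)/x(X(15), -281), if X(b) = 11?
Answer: 558480/29 ≈ 19258.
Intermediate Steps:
O(d, U) = U*(26 - 164*U + 186*d) (O(d, U) = (-164*U + (186*d + 26))*U = (-164*U + (26 + 186*d))*U = (26 - 164*U + 186*d)*U = U*(26 - 164*U + 186*d))
x(h, W) = -9 + W (x(h, W) = W - 1*9 = W - 9 = -9 + W)
O(-179, -312)/x(X(15), -281) = (2*(-312)*(13 - 82*(-312) + 93*(-179)))/(-9 - 281) = (2*(-312)*(13 + 25584 - 16647))/(-290) = (2*(-312)*8950)*(-1/290) = -5584800*(-1/290) = 558480/29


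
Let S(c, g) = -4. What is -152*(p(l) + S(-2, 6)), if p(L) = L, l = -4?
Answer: 1216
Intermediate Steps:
-152*(p(l) + S(-2, 6)) = -152*(-4 - 4) = -152*(-8) = 1216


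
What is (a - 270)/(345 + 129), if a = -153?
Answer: -141/158 ≈ -0.89240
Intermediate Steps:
(a - 270)/(345 + 129) = (-153 - 270)/(345 + 129) = -423/474 = -423*1/474 = -141/158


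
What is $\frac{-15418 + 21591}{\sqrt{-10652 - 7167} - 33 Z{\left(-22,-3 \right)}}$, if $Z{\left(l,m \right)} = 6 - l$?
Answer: $- \frac{5703852}{871595} - \frac{6173 i \sqrt{17819}}{871595} \approx -6.5442 - 0.94542 i$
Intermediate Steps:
$\frac{-15418 + 21591}{\sqrt{-10652 - 7167} - 33 Z{\left(-22,-3 \right)}} = \frac{-15418 + 21591}{\sqrt{-10652 - 7167} - 33 \left(6 - -22\right)} = \frac{6173}{\sqrt{-17819} - 33 \left(6 + 22\right)} = \frac{6173}{i \sqrt{17819} - 924} = \frac{6173}{-924 + i \sqrt{17819}}$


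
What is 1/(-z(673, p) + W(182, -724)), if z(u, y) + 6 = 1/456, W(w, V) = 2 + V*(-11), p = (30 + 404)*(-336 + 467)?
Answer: 456/3635231 ≈ 0.00012544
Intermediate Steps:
p = 56854 (p = 434*131 = 56854)
W(w, V) = 2 - 11*V
z(u, y) = -2735/456 (z(u, y) = -6 + 1/456 = -2735/456)
1/(-z(673, p) + W(182, -724)) = 1/(-1*(-2735/456) + (2 - 11*(-724))) = 1/(2735/456 + (2 + 7964)) = 1/(2735/456 + 7966) = 1/(3635231/456) = 456/3635231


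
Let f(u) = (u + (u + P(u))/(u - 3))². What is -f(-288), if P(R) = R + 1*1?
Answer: -6927732289/84681 ≈ -81810.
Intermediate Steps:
P(R) = 1 + R (P(R) = R + 1 = 1 + R)
f(u) = (u + (1 + 2*u)/(-3 + u))² (f(u) = (u + (u + (1 + u))/(u - 3))² = (u + (1 + 2*u)/(-3 + u))²)
-f(-288) = -(1 + (-288)² - 1*(-288))²/(-3 - 288)² = -(1 + 82944 + 288)²/(-291)² = -83233²/84681 = -6927732289/84681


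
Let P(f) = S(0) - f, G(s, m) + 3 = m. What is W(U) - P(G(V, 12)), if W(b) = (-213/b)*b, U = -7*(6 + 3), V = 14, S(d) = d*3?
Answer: -204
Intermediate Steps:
S(d) = 3*d
G(s, m) = -3 + m
U = -63 (U = -7*9 = -63)
P(f) = -f (P(f) = 3*0 - f = 0 - f = -f)
W(b) = -213
W(U) - P(G(V, 12)) = -213 - (-1)*(-3 + 12) = -213 - (-1)*9 = -213 - 1*(-9) = -213 + 9 = -204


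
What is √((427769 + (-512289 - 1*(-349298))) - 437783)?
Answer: I*√173005 ≈ 415.94*I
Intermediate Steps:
√((427769 + (-512289 - 1*(-349298))) - 437783) = √((427769 + (-512289 + 349298)) - 437783) = √((427769 - 162991) - 437783) = √(264778 - 437783) = √(-173005) = I*√173005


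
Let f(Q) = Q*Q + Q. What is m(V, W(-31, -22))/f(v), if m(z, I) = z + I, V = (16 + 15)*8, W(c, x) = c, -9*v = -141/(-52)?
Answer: -5280912/5123 ≈ -1030.8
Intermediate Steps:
v = -47/156 (v = -(-47)/(3*(-52)) = -(-47)*(-1)/(3*52) = -⅑*141/52 = -47/156 ≈ -0.30128)
V = 248 (V = 31*8 = 248)
f(Q) = Q + Q² (f(Q) = Q² + Q = Q + Q²)
m(z, I) = I + z
m(V, W(-31, -22))/f(v) = (-31 + 248)/((-47*(1 - 47/156)/156)) = 217/((-47/156*109/156)) = 217/(-5123/24336) = 217*(-24336/5123) = -5280912/5123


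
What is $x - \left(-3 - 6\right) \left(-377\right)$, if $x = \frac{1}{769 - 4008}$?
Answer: $- \frac{10989928}{3239} \approx -3393.0$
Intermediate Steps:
$x = - \frac{1}{3239}$ ($x = \frac{1}{-3239} = - \frac{1}{3239} \approx -0.00030874$)
$x - \left(-3 - 6\right) \left(-377\right) = - \frac{1}{3239} - \left(-3 - 6\right) \left(-377\right) = - \frac{1}{3239} - \left(-9\right) \left(-377\right) = - \frac{1}{3239} - 3393 = - \frac{10989928}{3239}$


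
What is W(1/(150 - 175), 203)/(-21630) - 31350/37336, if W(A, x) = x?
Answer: -24488561/28842060 ≈ -0.84906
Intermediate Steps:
W(1/(150 - 175), 203)/(-21630) - 31350/37336 = 203/(-21630) - 31350/37336 = 203*(-1/21630) - 31350*1/37336 = -29/3090 - 15675/18668 = -24488561/28842060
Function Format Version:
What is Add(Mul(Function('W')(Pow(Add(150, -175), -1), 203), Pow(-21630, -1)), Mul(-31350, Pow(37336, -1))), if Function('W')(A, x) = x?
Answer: Rational(-24488561, 28842060) ≈ -0.84906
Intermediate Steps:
Add(Mul(Function('W')(Pow(Add(150, -175), -1), 203), Pow(-21630, -1)), Mul(-31350, Pow(37336, -1))) = Add(Mul(203, Pow(-21630, -1)), Mul(-31350, Pow(37336, -1))) = Add(Mul(203, Rational(-1, 21630)), Mul(-31350, Rational(1, 37336))) = Add(Rational(-29, 3090), Rational(-15675, 18668)) = Rational(-24488561, 28842060)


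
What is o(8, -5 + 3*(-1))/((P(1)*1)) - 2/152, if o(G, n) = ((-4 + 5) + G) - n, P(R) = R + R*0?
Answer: 1291/76 ≈ 16.987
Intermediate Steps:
P(R) = R (P(R) = R + 0 = R)
o(G, n) = 1 + G - n (o(G, n) = (1 + G) - n = 1 + G - n)
o(8, -5 + 3*(-1))/((P(1)*1)) - 2/152 = (1 + 8 - (-5 + 3*(-1)))/((1*1)) - 2/152 = (1 + 8 - (-5 - 3))/1 - 2*1/152 = (1 + 8 - 1*(-8))*1 - 1/76 = (1 + 8 + 8)*1 - 1/76 = 17*1 - 1/76 = 17 - 1/76 = 1291/76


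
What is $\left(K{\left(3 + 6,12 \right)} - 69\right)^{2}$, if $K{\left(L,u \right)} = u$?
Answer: $3249$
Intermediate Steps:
$\left(K{\left(3 + 6,12 \right)} - 69\right)^{2} = \left(12 - 69\right)^{2} = \left(-57\right)^{2} = 3249$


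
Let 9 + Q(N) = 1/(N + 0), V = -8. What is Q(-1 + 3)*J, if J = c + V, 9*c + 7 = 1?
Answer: 221/3 ≈ 73.667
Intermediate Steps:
c = -⅔ (c = -7/9 + (⅑)*1 = -7/9 + ⅑ = -⅔ ≈ -0.66667)
J = -26/3 (J = -⅔ - 8 = -26/3 ≈ -8.6667)
Q(N) = -9 + 1/N (Q(N) = -9 + 1/(N + 0) = -9 + 1/N)
Q(-1 + 3)*J = (-9 + 1/(-1 + 3))*(-26/3) = (-9 + 1/2)*(-26/3) = (-9 + ½)*(-26/3) = -17/2*(-26/3) = 221/3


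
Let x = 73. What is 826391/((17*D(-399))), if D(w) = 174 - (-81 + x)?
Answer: 826391/3094 ≈ 267.09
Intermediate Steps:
D(w) = 182 (D(w) = 174 - (-81 + 73) = 174 - 1*(-8) = 174 + 8 = 182)
826391/((17*D(-399))) = 826391/((17*182)) = 826391/3094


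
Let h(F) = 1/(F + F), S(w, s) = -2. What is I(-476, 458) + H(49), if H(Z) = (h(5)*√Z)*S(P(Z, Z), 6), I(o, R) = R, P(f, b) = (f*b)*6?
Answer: 2283/5 ≈ 456.60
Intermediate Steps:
P(f, b) = 6*b*f (P(f, b) = (b*f)*6 = 6*b*f)
h(F) = 1/(2*F)
H(Z) = -√Z/5 (H(Z) = (((½)/5)*√Z)*(-2) = (((½)*(⅕))*√Z)*(-2) = (√Z/10)*(-2) = -√Z/5)
I(-476, 458) + H(49) = 458 - √49/5 = 458 - ⅕*7 = 458 - 7/5 = 2283/5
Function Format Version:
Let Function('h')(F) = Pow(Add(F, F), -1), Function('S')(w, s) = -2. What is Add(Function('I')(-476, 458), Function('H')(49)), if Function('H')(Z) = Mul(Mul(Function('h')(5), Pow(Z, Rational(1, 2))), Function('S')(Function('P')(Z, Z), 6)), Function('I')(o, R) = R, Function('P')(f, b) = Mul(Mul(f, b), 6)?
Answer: Rational(2283, 5) ≈ 456.60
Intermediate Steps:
Function('P')(f, b) = Mul(6, b, f) (Function('P')(f, b) = Mul(Mul(b, f), 6) = Mul(6, b, f))
Function('h')(F) = Mul(Rational(1, 2), Pow(F, -1)) (Function('h')(F) = Pow(Mul(2, F), -1) = Mul(Rational(1, 2), Pow(F, -1)))
Function('H')(Z) = Mul(Rational(-1, 5), Pow(Z, Rational(1, 2))) (Function('H')(Z) = Mul(Mul(Mul(Rational(1, 2), Pow(5, -1)), Pow(Z, Rational(1, 2))), -2) = Mul(Mul(Mul(Rational(1, 2), Rational(1, 5)), Pow(Z, Rational(1, 2))), -2) = Mul(Mul(Rational(1, 10), Pow(Z, Rational(1, 2))), -2) = Mul(Rational(-1, 5), Pow(Z, Rational(1, 2))))
Add(Function('I')(-476, 458), Function('H')(49)) = Add(458, Mul(Rational(-1, 5), Pow(49, Rational(1, 2)))) = Add(458, Mul(Rational(-1, 5), 7)) = Add(458, Rational(-7, 5)) = Rational(2283, 5)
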